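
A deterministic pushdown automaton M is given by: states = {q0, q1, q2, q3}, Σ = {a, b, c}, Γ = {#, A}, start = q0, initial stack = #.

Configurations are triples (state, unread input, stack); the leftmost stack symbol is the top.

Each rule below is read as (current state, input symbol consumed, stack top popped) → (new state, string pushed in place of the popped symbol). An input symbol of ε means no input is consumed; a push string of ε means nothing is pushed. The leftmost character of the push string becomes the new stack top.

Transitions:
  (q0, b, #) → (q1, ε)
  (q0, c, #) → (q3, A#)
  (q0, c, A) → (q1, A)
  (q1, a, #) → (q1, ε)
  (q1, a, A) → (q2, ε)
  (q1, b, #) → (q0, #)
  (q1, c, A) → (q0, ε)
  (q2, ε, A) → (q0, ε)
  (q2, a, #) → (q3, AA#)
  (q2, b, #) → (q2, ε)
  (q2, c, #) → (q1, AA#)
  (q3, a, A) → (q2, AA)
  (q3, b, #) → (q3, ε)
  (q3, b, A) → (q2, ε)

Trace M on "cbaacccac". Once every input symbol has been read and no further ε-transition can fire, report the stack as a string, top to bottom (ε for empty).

(q0, cbaacccac, #)
  read c, top #: go to q3, push A# → (q3, baacccac, A#)
  read b, top A: go to q2, push ε → (q2, aacccac, #)
  read a, top #: go to q3, push AA# → (q3, acccac, AA#)
  read a, top A: go to q2, push AA → (q2, cccac, AAA#)
  ε-move, top A: go to q0, push ε → (q0, cccac, AA#)
  read c, top A: go to q1, push A → (q1, ccac, AA#)
  read c, top A: go to q0, push ε → (q0, cac, A#)
  read c, top A: go to q1, push A → (q1, ac, A#)
  read a, top A: go to q2, push ε → (q2, c, #)
  read c, top #: go to q1, push AA# → (q1, ε, AA#)
All input consumed in state q1 with stack AA#.

AA#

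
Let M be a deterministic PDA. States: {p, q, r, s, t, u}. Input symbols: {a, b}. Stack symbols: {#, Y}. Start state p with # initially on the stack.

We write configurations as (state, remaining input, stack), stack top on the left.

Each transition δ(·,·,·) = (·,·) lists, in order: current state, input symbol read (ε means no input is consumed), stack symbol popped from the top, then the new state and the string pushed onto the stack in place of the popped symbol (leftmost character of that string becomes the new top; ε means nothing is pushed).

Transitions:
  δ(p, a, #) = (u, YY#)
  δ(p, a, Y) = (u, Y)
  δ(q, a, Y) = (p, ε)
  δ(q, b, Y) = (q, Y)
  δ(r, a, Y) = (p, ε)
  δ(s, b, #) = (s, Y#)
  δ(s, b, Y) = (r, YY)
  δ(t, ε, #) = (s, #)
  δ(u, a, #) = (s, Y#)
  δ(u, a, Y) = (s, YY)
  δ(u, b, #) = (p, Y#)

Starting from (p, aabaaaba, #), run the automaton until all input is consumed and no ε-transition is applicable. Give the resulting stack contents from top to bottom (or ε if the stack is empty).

YYYY#

(p, aabaaaba, #)
  read a, top #: go to u, push YY# → (u, abaaaba, YY#)
  read a, top Y: go to s, push YY → (s, baaaba, YYY#)
  read b, top Y: go to r, push YY → (r, aaaba, YYYY#)
  read a, top Y: go to p, push ε → (p, aaba, YYY#)
  read a, top Y: go to u, push Y → (u, aba, YYY#)
  read a, top Y: go to s, push YY → (s, ba, YYYY#)
  read b, top Y: go to r, push YY → (r, a, YYYYY#)
  read a, top Y: go to p, push ε → (p, ε, YYYY#)
All input consumed in state p with stack YYYY#.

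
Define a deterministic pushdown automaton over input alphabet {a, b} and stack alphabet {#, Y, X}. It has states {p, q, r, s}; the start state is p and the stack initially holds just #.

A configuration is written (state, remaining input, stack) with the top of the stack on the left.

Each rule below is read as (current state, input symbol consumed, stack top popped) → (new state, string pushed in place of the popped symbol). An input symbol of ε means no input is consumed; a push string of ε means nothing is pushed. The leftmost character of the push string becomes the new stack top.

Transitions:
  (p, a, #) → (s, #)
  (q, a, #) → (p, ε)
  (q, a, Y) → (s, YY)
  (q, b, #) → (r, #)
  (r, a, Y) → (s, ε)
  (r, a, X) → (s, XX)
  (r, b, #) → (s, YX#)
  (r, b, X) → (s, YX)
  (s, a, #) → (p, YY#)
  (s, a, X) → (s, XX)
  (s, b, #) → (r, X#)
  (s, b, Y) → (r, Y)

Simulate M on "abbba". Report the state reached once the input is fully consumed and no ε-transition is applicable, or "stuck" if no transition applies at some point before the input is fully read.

s

(p, abbba, #)
  read a, top #: go to s, push # → (s, bbba, #)
  read b, top #: go to r, push X# → (r, bba, X#)
  read b, top X: go to s, push YX → (s, ba, YX#)
  read b, top Y: go to r, push Y → (r, a, YX#)
  read a, top Y: go to s, push ε → (s, ε, X#)
All input consumed; M is in state s.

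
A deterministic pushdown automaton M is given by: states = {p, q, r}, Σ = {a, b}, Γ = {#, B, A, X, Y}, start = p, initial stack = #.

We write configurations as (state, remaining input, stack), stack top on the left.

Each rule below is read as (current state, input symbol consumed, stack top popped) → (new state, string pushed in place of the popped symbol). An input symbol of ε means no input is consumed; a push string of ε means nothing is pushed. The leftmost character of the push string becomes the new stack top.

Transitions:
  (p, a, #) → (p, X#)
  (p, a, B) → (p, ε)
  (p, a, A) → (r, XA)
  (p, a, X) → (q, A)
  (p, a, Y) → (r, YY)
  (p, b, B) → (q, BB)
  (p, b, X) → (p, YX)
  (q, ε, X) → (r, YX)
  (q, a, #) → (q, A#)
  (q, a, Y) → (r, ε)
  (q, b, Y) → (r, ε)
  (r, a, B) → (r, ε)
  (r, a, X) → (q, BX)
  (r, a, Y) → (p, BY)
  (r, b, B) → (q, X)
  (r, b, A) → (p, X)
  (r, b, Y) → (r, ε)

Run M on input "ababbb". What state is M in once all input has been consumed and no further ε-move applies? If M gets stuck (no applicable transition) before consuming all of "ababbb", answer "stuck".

(p, ababbb, #) ⊢ (p, babbb, X#) ⊢ (p, abbb, YX#) ⊢ (r, bbb, YYX#) ⊢ (r, bb, YX#) ⊢ (r, b, X#)
No transition for (r, b, top X); M blocks with input b remaining.

stuck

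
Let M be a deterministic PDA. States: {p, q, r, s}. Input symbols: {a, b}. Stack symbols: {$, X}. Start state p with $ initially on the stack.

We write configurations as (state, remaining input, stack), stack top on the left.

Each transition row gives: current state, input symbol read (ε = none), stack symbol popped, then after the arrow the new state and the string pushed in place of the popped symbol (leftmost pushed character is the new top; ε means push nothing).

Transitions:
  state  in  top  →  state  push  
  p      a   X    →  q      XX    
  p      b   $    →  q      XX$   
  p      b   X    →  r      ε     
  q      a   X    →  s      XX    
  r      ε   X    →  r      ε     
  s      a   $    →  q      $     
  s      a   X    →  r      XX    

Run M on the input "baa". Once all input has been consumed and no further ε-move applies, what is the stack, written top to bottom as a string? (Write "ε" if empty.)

$

(p, baa, $)
  read b, top $: go to q, push XX$ → (q, aa, XX$)
  read a, top X: go to s, push XX → (s, a, XXX$)
  read a, top X: go to r, push XX → (r, ε, XXXX$)
  ε-move, top X: go to r, push ε → (r, ε, XXX$)
  ε-move, top X: go to r, push ε → (r, ε, XX$)
  ε-move, top X: go to r, push ε → (r, ε, X$)
  ε-move, top X: go to r, push ε → (r, ε, $)
All input consumed in state r with stack $.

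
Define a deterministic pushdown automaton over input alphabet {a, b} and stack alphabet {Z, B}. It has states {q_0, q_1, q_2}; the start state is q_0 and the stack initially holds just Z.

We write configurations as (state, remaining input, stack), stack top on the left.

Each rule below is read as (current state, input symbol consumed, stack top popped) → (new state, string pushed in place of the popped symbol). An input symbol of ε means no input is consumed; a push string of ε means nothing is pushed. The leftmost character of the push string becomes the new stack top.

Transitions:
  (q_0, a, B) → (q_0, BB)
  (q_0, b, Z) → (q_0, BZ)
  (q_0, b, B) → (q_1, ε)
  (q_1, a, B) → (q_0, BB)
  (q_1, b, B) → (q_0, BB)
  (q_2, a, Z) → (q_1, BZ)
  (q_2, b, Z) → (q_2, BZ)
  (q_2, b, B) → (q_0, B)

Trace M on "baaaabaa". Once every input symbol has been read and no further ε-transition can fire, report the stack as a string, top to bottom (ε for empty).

(q_0, baaaabaa, Z)
  read b, top Z: go to q_0, push BZ → (q_0, aaaabaa, BZ)
  read a, top B: go to q_0, push BB → (q_0, aaabaa, BBZ)
  read a, top B: go to q_0, push BB → (q_0, aabaa, BBBZ)
  read a, top B: go to q_0, push BB → (q_0, abaa, BBBBZ)
  read a, top B: go to q_0, push BB → (q_0, baa, BBBBBZ)
  read b, top B: go to q_1, push ε → (q_1, aa, BBBBZ)
  read a, top B: go to q_0, push BB → (q_0, a, BBBBBZ)
  read a, top B: go to q_0, push BB → (q_0, ε, BBBBBBZ)
All input consumed in state q_0 with stack BBBBBBZ.

BBBBBBZ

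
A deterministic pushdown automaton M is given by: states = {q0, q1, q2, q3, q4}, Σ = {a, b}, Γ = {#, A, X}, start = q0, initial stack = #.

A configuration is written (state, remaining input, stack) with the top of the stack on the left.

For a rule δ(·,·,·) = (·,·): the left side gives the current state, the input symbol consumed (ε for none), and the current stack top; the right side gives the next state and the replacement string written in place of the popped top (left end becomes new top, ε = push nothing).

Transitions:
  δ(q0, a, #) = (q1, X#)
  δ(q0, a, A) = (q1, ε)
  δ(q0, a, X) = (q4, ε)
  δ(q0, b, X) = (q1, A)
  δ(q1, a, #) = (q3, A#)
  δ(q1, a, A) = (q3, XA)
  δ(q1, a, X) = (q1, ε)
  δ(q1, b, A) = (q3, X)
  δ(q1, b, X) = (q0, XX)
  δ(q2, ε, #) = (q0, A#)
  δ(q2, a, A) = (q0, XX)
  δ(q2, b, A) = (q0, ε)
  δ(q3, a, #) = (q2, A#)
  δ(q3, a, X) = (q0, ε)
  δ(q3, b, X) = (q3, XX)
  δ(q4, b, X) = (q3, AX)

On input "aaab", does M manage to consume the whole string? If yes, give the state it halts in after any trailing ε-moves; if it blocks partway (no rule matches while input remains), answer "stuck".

stuck

(q0, aaab, #) ⊢ (q1, aab, X#) ⊢ (q1, ab, #) ⊢ (q3, b, A#)
No transition for (q3, b, top A); M blocks with input b remaining.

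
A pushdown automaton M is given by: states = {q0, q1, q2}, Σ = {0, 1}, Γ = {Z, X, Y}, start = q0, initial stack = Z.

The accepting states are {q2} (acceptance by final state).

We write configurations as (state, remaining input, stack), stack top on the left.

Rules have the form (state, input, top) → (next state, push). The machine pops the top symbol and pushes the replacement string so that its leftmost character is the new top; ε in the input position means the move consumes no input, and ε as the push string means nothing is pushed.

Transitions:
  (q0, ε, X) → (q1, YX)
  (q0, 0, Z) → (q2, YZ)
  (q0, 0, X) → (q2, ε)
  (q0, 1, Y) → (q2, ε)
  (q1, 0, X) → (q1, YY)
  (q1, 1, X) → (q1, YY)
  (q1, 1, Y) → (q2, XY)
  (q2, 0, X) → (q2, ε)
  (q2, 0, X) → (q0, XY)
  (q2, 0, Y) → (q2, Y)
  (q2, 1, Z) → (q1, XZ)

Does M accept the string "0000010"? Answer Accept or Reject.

No computation consumes all input and reaches a final state.

Reject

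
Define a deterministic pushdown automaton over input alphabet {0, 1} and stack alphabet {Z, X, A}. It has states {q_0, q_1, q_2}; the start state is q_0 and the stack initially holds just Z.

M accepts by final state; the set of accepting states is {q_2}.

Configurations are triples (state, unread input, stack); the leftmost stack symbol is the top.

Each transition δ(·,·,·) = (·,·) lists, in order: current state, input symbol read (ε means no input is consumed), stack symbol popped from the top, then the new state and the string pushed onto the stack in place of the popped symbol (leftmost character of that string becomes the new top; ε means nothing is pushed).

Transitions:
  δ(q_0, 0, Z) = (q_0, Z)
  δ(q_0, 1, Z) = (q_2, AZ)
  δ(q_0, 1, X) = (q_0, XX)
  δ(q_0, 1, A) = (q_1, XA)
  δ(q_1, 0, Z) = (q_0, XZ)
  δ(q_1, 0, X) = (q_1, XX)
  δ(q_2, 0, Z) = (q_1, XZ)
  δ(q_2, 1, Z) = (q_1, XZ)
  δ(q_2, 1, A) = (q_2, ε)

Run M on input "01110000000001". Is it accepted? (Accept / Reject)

(q_0, 01110000000001, Z)
  read 0, top Z: go to q_0, push Z → (q_0, 1110000000001, Z)
  read 1, top Z: go to q_2, push AZ → (q_2, 110000000001, AZ)
  read 1, top A: go to q_2, push ε → (q_2, 10000000001, Z)
  read 1, top Z: go to q_1, push XZ → (q_1, 0000000001, XZ)
  read 0, top X: go to q_1, push XX → (q_1, 000000001, XXZ)
  read 0, top X: go to q_1, push XX → (q_1, 00000001, XXXZ)
  read 0, top X: go to q_1, push XX → (q_1, 0000001, XXXXZ)
  read 0, top X: go to q_1, push XX → (q_1, 000001, XXXXXZ)
  read 0, top X: go to q_1, push XX → (q_1, 00001, XXXXXXZ)
  read 0, top X: go to q_1, push XX → (q_1, 0001, XXXXXXXZ)
  read 0, top X: go to q_1, push XX → (q_1, 001, XXXXXXXXZ)
  read 0, top X: go to q_1, push XX → (q_1, 01, XXXXXXXXXZ)
  read 0, top X: go to q_1, push XX → (q_1, 1, XXXXXXXXXXZ)
No transition applies at (q_1, 1, XXXXXXXXXXZ); input not fully consumed.

Reject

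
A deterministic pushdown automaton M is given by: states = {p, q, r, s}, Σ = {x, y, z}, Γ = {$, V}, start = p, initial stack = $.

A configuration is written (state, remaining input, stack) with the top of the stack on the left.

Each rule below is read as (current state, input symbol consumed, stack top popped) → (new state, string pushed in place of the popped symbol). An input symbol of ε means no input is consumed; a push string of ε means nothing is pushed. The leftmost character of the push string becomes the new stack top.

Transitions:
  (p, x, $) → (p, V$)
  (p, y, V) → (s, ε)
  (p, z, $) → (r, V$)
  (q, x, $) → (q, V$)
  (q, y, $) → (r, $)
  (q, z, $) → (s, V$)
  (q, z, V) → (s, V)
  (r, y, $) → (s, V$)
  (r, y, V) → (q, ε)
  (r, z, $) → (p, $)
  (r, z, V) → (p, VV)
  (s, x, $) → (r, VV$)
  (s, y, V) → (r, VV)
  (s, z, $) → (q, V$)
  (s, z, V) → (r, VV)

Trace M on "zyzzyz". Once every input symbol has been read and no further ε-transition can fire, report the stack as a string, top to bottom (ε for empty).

V$

(p, zyzzyz, $)
  read z, top $: go to r, push V$ → (r, yzzyz, V$)
  read y, top V: go to q, push ε → (q, zzyz, $)
  read z, top $: go to s, push V$ → (s, zyz, V$)
  read z, top V: go to r, push VV → (r, yz, VV$)
  read y, top V: go to q, push ε → (q, z, V$)
  read z, top V: go to s, push V → (s, ε, V$)
All input consumed in state s with stack V$.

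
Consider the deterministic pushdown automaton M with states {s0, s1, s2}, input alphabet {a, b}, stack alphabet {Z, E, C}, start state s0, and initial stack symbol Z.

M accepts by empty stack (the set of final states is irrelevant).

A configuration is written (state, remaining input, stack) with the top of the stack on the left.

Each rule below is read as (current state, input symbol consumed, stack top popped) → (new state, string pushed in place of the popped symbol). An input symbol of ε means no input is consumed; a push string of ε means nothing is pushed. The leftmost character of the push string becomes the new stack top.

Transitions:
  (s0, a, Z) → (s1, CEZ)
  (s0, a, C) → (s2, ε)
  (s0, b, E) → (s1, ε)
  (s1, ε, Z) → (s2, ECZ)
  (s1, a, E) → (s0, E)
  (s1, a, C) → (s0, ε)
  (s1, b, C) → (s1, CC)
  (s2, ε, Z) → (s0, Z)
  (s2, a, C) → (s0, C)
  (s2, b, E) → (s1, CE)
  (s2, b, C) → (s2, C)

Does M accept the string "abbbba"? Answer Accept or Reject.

Reject

(s0, abbbba, Z) ⊢ (s1, bbbba, CEZ) ⊢ (s1, bbba, CCEZ) ⊢ (s1, bba, CCCEZ) ⊢ (s1, ba, CCCCEZ) ⊢ (s1, a, CCCCCEZ) ⊢ (s0, ε, CCCCEZ)
All input consumed; stack is CCCCEZ, not empty, and no further ε-move applies.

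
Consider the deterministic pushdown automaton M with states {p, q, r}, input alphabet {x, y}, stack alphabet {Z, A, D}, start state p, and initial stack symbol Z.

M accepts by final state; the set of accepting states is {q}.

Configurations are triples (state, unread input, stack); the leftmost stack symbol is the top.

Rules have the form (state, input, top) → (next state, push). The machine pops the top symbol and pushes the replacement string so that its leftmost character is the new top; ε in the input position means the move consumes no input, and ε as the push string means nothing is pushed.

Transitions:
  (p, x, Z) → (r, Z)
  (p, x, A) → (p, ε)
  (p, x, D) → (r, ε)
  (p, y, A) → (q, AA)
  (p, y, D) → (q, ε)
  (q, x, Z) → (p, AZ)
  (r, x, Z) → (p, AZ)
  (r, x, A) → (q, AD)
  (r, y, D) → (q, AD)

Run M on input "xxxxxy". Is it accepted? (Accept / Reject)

Accept

(p, xxxxxy, Z) ⊢ (r, xxxxy, Z) ⊢ (p, xxxy, AZ) ⊢ (p, xxy, Z) ⊢ (r, xy, Z) ⊢ (p, y, AZ) ⊢ (q, ε, AAZ)
All input consumed; state q ∈ F.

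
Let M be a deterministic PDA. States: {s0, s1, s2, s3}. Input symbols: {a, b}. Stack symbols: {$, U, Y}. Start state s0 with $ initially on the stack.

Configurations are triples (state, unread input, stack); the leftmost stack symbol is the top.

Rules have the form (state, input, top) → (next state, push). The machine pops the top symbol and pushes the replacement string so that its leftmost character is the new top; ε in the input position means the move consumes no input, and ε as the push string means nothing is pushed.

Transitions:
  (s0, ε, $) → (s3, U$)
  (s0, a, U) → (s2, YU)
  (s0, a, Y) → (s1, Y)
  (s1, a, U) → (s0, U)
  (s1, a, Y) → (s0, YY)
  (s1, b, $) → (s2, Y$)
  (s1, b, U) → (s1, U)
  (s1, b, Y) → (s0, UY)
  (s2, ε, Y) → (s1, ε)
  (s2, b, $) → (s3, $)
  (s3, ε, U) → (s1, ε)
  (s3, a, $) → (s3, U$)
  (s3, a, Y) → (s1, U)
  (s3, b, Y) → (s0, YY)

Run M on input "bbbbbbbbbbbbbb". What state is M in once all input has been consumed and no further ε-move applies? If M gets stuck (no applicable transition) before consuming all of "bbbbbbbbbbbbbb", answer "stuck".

(s0, bbbbbbbbbbbbbb, $)
  ε-move, top $: go to s3, push U$ → (s3, bbbbbbbbbbbbbb, U$)
  ε-move, top U: go to s1, push ε → (s1, bbbbbbbbbbbbbb, $)
  read b, top $: go to s2, push Y$ → (s2, bbbbbbbbbbbbb, Y$)
  ε-move, top Y: go to s1, push ε → (s1, bbbbbbbbbbbbb, $)
  read b, top $: go to s2, push Y$ → (s2, bbbbbbbbbbbb, Y$)
  ε-move, top Y: go to s1, push ε → (s1, bbbbbbbbbbbb, $)
  read b, top $: go to s2, push Y$ → (s2, bbbbbbbbbbb, Y$)
  ε-move, top Y: go to s1, push ε → (s1, bbbbbbbbbbb, $)
  read b, top $: go to s2, push Y$ → (s2, bbbbbbbbbb, Y$)
  ε-move, top Y: go to s1, push ε → (s1, bbbbbbbbbb, $)
  read b, top $: go to s2, push Y$ → (s2, bbbbbbbbb, Y$)
  ε-move, top Y: go to s1, push ε → (s1, bbbbbbbbb, $)
  read b, top $: go to s2, push Y$ → (s2, bbbbbbbb, Y$)
  ε-move, top Y: go to s1, push ε → (s1, bbbbbbbb, $)
  read b, top $: go to s2, push Y$ → (s2, bbbbbbb, Y$)
  ε-move, top Y: go to s1, push ε → (s1, bbbbbbb, $)
  read b, top $: go to s2, push Y$ → (s2, bbbbbb, Y$)
  ε-move, top Y: go to s1, push ε → (s1, bbbbbb, $)
  read b, top $: go to s2, push Y$ → (s2, bbbbb, Y$)
  ε-move, top Y: go to s1, push ε → (s1, bbbbb, $)
  read b, top $: go to s2, push Y$ → (s2, bbbb, Y$)
  ε-move, top Y: go to s1, push ε → (s1, bbbb, $)
  read b, top $: go to s2, push Y$ → (s2, bbb, Y$)
  ε-move, top Y: go to s1, push ε → (s1, bbb, $)
  read b, top $: go to s2, push Y$ → (s2, bb, Y$)
  ε-move, top Y: go to s1, push ε → (s1, bb, $)
  read b, top $: go to s2, push Y$ → (s2, b, Y$)
  ε-move, top Y: go to s1, push ε → (s1, b, $)
  read b, top $: go to s2, push Y$ → (s2, ε, Y$)
  ε-move, top Y: go to s1, push ε → (s1, ε, $)
All input consumed; M is in state s1.

s1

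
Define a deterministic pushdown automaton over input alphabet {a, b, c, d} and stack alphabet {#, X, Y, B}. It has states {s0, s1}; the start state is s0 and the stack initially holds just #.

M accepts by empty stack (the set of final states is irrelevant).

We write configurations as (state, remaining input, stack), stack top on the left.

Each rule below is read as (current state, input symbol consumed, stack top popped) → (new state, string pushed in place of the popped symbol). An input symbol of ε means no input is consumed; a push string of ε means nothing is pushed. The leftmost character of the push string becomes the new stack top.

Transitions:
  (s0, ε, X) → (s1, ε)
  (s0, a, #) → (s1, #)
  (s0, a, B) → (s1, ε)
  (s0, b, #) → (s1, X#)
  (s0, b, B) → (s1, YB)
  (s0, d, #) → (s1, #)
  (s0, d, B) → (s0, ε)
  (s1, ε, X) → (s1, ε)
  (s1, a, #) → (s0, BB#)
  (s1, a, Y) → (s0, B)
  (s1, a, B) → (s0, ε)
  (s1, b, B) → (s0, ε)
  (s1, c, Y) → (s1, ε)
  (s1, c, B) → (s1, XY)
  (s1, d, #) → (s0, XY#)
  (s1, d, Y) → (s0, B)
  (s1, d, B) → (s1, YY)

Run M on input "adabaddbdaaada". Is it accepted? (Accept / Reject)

(s0, adabaddbdaaada, #)
  read a, top #: go to s1, push # → (s1, dabaddbdaaada, #)
  read d, top #: go to s0, push XY# → (s0, abaddbdaaada, XY#)
  ε-move, top X: go to s1, push ε → (s1, abaddbdaaada, Y#)
  read a, top Y: go to s0, push B → (s0, baddbdaaada, B#)
  read b, top B: go to s1, push YB → (s1, addbdaaada, YB#)
  read a, top Y: go to s0, push B → (s0, ddbdaaada, BB#)
  read d, top B: go to s0, push ε → (s0, dbdaaada, B#)
  read d, top B: go to s0, push ε → (s0, bdaaada, #)
  read b, top #: go to s1, push X# → (s1, daaada, X#)
  ε-move, top X: go to s1, push ε → (s1, daaada, #)
  read d, top #: go to s0, push XY# → (s0, aaada, XY#)
  ε-move, top X: go to s1, push ε → (s1, aaada, Y#)
  read a, top Y: go to s0, push B → (s0, aada, B#)
  read a, top B: go to s1, push ε → (s1, ada, #)
  read a, top #: go to s0, push BB# → (s0, da, BB#)
  read d, top B: go to s0, push ε → (s0, a, B#)
  read a, top B: go to s1, push ε → (s1, ε, #)
All input consumed; stack is #, not empty, and no further ε-move applies.

Reject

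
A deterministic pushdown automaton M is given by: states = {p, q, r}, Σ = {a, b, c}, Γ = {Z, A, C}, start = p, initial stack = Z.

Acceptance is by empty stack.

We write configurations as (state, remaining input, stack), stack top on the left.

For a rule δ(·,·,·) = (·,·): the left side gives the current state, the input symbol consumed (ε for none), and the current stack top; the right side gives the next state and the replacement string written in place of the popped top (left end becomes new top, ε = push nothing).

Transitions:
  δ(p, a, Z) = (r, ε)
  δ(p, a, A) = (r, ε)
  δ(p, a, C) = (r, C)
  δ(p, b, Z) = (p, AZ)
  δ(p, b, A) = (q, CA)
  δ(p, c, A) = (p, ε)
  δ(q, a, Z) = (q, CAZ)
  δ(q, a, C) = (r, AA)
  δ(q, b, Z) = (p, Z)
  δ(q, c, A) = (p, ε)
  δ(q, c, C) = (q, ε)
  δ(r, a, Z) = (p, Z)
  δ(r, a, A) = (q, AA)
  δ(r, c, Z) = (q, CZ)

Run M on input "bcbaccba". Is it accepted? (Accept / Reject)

Accept

(p, bcbaccba, Z)
  read b, top Z: go to p, push AZ → (p, cbaccba, AZ)
  read c, top A: go to p, push ε → (p, baccba, Z)
  read b, top Z: go to p, push AZ → (p, accba, AZ)
  read a, top A: go to r, push ε → (r, ccba, Z)
  read c, top Z: go to q, push CZ → (q, cba, CZ)
  read c, top C: go to q, push ε → (q, ba, Z)
  read b, top Z: go to p, push Z → (p, a, Z)
  read a, top Z: go to r, push ε → (r, ε, ε)
All input consumed and the stack is empty.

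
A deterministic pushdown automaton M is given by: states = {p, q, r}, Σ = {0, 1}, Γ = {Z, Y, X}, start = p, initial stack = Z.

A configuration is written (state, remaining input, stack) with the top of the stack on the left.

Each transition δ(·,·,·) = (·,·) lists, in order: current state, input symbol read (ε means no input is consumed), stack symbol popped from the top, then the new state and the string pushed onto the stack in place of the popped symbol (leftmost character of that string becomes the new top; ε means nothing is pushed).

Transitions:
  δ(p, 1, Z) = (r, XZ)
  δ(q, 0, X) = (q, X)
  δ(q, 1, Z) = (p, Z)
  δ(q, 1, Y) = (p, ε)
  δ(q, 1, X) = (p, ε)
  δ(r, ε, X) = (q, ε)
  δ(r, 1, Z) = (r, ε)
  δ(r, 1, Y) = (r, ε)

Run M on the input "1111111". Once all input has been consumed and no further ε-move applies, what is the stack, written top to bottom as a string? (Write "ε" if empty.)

Z

(p, 1111111, Z) ⊢ (r, 111111, XZ) ⊢ (q, 111111, Z) ⊢ (p, 11111, Z) ⊢ (r, 1111, XZ) ⊢ (q, 1111, Z) ⊢ (p, 111, Z) ⊢ (r, 11, XZ) ⊢ (q, 11, Z) ⊢ (p, 1, Z) ⊢ (r, ε, XZ) ⊢ (q, ε, Z)
All input consumed in state q with stack Z.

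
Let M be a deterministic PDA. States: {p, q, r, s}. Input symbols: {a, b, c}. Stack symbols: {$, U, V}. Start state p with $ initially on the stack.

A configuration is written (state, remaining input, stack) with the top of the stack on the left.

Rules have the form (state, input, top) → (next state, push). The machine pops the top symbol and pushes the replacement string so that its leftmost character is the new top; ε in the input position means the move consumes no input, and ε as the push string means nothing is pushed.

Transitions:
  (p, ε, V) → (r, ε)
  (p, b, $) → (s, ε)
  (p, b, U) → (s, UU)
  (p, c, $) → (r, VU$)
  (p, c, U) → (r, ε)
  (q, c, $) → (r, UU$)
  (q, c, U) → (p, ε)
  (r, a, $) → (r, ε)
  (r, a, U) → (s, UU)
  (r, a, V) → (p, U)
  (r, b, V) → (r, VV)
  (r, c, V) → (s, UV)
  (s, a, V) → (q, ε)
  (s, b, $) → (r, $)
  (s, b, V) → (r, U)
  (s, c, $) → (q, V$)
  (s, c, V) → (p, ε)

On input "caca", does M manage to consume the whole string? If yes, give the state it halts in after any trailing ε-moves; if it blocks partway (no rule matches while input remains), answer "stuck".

(p, caca, $)
  read c, top $: go to r, push VU$ → (r, aca, VU$)
  read a, top V: go to p, push U → (p, ca, UU$)
  read c, top U: go to r, push ε → (r, a, U$)
  read a, top U: go to s, push UU → (s, ε, UU$)
All input consumed; M is in state s.

s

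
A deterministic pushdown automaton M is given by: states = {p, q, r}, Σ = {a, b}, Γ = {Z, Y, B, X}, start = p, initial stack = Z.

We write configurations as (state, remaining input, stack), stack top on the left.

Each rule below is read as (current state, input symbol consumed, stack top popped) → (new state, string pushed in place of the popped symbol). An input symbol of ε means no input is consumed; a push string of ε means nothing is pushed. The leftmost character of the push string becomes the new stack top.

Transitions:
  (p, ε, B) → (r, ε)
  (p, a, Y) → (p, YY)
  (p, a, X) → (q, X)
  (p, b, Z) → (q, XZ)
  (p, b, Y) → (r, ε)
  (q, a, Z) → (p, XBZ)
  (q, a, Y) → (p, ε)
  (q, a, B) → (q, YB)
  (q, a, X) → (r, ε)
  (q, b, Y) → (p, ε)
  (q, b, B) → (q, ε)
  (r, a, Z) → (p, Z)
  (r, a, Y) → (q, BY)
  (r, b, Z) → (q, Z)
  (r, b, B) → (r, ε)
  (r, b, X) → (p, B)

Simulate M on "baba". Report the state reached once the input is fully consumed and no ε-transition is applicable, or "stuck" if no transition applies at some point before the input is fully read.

p

(p, baba, Z) ⊢ (q, aba, XZ) ⊢ (r, ba, Z) ⊢ (q, a, Z) ⊢ (p, ε, XBZ)
All input consumed; M is in state p.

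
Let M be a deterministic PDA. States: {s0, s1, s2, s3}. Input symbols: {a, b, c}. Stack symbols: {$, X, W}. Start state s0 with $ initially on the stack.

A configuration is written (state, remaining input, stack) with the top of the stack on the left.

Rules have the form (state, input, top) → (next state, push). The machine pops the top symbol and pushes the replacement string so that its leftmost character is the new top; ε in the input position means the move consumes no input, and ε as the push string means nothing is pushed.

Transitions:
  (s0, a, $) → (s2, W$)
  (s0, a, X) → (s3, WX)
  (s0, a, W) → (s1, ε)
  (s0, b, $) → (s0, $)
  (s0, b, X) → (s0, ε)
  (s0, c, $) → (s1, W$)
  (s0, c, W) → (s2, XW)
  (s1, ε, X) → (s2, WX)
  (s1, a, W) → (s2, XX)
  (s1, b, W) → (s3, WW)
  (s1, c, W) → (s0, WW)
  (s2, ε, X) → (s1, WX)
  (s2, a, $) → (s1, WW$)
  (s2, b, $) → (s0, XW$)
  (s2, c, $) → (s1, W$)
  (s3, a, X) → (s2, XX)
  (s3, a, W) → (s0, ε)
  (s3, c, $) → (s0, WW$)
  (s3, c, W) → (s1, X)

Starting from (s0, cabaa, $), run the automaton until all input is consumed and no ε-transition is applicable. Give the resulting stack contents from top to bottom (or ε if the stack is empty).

(s0, cabaa, $)
  read c, top $: go to s1, push W$ → (s1, abaa, W$)
  read a, top W: go to s2, push XX → (s2, baa, XX$)
  ε-move, top X: go to s1, push WX → (s1, baa, WXX$)
  read b, top W: go to s3, push WW → (s3, aa, WWXX$)
  read a, top W: go to s0, push ε → (s0, a, WXX$)
  read a, top W: go to s1, push ε → (s1, ε, XX$)
  ε-move, top X: go to s2, push WX → (s2, ε, WXX$)
All input consumed in state s2 with stack WXX$.

WXX$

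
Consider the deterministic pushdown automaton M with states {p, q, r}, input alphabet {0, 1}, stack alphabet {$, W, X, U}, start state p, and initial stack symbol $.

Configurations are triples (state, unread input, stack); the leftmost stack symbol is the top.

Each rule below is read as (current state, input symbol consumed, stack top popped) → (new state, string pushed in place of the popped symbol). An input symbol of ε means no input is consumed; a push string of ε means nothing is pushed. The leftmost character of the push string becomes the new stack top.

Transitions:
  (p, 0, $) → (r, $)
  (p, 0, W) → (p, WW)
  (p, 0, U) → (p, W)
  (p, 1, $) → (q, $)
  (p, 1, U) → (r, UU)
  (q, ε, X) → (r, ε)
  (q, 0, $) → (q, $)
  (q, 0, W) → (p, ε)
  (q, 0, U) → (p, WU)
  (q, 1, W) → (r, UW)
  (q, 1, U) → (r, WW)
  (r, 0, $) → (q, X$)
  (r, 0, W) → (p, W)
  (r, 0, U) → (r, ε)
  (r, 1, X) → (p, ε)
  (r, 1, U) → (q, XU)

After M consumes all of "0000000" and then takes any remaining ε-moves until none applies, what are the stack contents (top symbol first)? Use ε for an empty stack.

$

(p, 0000000, $)
  read 0, top $: go to r, push $ → (r, 000000, $)
  read 0, top $: go to q, push X$ → (q, 00000, X$)
  ε-move, top X: go to r, push ε → (r, 00000, $)
  read 0, top $: go to q, push X$ → (q, 0000, X$)
  ε-move, top X: go to r, push ε → (r, 0000, $)
  read 0, top $: go to q, push X$ → (q, 000, X$)
  ε-move, top X: go to r, push ε → (r, 000, $)
  read 0, top $: go to q, push X$ → (q, 00, X$)
  ε-move, top X: go to r, push ε → (r, 00, $)
  read 0, top $: go to q, push X$ → (q, 0, X$)
  ε-move, top X: go to r, push ε → (r, 0, $)
  read 0, top $: go to q, push X$ → (q, ε, X$)
  ε-move, top X: go to r, push ε → (r, ε, $)
All input consumed in state r with stack $.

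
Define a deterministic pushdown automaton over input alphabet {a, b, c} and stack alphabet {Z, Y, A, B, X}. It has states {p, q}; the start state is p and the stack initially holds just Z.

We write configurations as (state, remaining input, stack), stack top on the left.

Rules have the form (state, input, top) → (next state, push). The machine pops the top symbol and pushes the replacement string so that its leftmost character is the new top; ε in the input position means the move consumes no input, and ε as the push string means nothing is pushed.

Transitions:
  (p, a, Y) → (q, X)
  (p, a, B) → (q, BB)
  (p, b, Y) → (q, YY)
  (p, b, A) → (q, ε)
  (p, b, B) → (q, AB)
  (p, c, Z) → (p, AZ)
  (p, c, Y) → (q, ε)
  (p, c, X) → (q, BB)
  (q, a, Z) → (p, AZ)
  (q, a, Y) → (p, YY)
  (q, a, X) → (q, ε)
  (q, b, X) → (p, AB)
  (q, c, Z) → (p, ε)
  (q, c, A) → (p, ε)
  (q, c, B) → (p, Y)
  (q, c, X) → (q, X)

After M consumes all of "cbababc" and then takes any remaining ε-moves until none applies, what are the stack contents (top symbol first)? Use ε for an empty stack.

(p, cbababc, Z)
  read c, top Z: go to p, push AZ → (p, bababc, AZ)
  read b, top A: go to q, push ε → (q, ababc, Z)
  read a, top Z: go to p, push AZ → (p, babc, AZ)
  read b, top A: go to q, push ε → (q, abc, Z)
  read a, top Z: go to p, push AZ → (p, bc, AZ)
  read b, top A: go to q, push ε → (q, c, Z)
  read c, top Z: go to p, push ε → (p, ε, ε)
All input consumed in state p with stack ε.

ε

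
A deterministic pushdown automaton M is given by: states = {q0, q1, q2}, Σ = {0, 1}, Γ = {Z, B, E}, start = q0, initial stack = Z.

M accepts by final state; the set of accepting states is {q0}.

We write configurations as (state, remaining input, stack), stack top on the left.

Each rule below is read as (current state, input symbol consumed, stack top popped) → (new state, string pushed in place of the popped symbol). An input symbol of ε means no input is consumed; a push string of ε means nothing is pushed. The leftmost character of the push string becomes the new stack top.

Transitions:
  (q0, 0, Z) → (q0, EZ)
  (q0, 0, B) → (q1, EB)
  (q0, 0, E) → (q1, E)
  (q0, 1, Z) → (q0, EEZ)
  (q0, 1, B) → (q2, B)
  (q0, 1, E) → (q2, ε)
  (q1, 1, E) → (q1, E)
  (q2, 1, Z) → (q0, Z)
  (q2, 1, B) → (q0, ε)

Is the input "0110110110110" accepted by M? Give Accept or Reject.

Accept

(q0, 0110110110110, Z)
  read 0, top Z: go to q0, push EZ → (q0, 110110110110, EZ)
  read 1, top E: go to q2, push ε → (q2, 10110110110, Z)
  read 1, top Z: go to q0, push Z → (q0, 0110110110, Z)
  read 0, top Z: go to q0, push EZ → (q0, 110110110, EZ)
  read 1, top E: go to q2, push ε → (q2, 10110110, Z)
  read 1, top Z: go to q0, push Z → (q0, 0110110, Z)
  read 0, top Z: go to q0, push EZ → (q0, 110110, EZ)
  read 1, top E: go to q2, push ε → (q2, 10110, Z)
  read 1, top Z: go to q0, push Z → (q0, 0110, Z)
  read 0, top Z: go to q0, push EZ → (q0, 110, EZ)
  read 1, top E: go to q2, push ε → (q2, 10, Z)
  read 1, top Z: go to q0, push Z → (q0, 0, Z)
  read 0, top Z: go to q0, push EZ → (q0, ε, EZ)
All input consumed; state q0 ∈ F.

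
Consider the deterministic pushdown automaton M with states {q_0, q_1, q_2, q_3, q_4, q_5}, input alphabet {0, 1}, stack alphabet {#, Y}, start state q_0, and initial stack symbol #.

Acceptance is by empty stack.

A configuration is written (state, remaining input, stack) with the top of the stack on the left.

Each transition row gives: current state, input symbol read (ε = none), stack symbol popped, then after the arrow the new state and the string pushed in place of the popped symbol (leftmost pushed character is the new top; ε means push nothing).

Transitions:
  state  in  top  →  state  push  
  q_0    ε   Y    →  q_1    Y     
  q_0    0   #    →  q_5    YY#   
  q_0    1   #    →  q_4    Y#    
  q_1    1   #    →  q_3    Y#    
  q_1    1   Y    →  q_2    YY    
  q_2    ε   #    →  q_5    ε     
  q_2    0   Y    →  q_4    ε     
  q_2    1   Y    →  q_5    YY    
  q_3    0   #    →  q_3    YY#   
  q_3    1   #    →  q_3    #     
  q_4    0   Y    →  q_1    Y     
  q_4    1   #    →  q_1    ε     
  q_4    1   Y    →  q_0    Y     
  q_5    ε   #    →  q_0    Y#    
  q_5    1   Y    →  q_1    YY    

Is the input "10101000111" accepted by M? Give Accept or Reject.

(q_0, 10101000111, #)
  read 1, top #: go to q_4, push Y# → (q_4, 0101000111, Y#)
  read 0, top Y: go to q_1, push Y → (q_1, 101000111, Y#)
  read 1, top Y: go to q_2, push YY → (q_2, 01000111, YY#)
  read 0, top Y: go to q_4, push ε → (q_4, 1000111, Y#)
  read 1, top Y: go to q_0, push Y → (q_0, 000111, Y#)
  ε-move, top Y: go to q_1, push Y → (q_1, 000111, Y#)
No transition applies at (q_1, 000111, Y#); input not fully consumed.

Reject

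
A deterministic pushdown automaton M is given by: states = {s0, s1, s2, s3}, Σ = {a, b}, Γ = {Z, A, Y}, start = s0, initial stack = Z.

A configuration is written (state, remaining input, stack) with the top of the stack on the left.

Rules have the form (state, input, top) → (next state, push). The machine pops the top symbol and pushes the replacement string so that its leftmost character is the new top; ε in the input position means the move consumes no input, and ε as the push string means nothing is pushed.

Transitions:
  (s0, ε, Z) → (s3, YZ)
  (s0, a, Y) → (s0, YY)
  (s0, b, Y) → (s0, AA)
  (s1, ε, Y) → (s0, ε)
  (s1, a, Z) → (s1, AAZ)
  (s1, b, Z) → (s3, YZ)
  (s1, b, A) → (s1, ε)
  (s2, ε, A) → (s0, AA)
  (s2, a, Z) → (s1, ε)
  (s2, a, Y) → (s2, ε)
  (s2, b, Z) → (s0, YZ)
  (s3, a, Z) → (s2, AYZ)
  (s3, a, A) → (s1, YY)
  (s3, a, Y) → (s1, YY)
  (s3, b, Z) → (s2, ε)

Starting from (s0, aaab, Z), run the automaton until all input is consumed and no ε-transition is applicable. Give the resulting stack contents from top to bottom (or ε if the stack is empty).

AAYYZ

(s0, aaab, Z)
  ε-move, top Z: go to s3, push YZ → (s3, aaab, YZ)
  read a, top Y: go to s1, push YY → (s1, aab, YYZ)
  ε-move, top Y: go to s0, push ε → (s0, aab, YZ)
  read a, top Y: go to s0, push YY → (s0, ab, YYZ)
  read a, top Y: go to s0, push YY → (s0, b, YYYZ)
  read b, top Y: go to s0, push AA → (s0, ε, AAYYZ)
All input consumed in state s0 with stack AAYYZ.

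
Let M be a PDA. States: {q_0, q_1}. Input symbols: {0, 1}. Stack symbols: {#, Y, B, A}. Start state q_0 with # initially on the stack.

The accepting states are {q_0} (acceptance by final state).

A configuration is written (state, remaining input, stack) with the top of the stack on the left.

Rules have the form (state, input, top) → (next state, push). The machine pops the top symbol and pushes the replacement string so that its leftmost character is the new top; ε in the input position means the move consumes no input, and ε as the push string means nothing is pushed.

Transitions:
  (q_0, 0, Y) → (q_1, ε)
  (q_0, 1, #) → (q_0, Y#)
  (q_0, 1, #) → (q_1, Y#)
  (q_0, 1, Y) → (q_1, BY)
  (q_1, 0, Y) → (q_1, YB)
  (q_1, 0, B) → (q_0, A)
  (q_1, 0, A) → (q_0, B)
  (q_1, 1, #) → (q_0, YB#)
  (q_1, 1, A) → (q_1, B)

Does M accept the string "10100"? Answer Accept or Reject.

One accepting computation: (q_0, 10100, #) ⊢ (q_0, 0100, Y#) ⊢ (q_1, 100, #) ⊢ (q_0, 00, YB#) ⊢ (q_1, 0, B#) ⊢ (q_0, ε, A#)
All input consumed and state q_0 ∈ F.

Accept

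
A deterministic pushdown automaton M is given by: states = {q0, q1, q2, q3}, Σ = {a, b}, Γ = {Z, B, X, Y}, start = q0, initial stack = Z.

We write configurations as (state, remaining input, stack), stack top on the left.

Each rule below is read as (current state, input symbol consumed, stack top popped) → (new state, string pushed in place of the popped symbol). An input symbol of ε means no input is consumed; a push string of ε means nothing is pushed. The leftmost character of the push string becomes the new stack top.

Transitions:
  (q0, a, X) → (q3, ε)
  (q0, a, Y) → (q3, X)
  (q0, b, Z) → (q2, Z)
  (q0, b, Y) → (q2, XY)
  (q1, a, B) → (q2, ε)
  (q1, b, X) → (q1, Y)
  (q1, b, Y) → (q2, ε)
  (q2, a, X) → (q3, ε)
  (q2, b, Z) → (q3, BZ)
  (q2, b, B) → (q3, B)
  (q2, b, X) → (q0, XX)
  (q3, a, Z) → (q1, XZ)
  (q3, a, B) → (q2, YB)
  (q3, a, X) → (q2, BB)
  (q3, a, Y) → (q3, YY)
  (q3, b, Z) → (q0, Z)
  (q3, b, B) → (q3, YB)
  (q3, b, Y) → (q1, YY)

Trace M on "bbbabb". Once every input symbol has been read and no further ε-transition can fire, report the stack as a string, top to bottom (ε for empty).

YYBZ

(q0, bbbabb, Z)
  read b, top Z: go to q2, push Z → (q2, bbabb, Z)
  read b, top Z: go to q3, push BZ → (q3, babb, BZ)
  read b, top B: go to q3, push YB → (q3, abb, YBZ)
  read a, top Y: go to q3, push YY → (q3, bb, YYBZ)
  read b, top Y: go to q1, push YY → (q1, b, YYYBZ)
  read b, top Y: go to q2, push ε → (q2, ε, YYBZ)
All input consumed in state q2 with stack YYBZ.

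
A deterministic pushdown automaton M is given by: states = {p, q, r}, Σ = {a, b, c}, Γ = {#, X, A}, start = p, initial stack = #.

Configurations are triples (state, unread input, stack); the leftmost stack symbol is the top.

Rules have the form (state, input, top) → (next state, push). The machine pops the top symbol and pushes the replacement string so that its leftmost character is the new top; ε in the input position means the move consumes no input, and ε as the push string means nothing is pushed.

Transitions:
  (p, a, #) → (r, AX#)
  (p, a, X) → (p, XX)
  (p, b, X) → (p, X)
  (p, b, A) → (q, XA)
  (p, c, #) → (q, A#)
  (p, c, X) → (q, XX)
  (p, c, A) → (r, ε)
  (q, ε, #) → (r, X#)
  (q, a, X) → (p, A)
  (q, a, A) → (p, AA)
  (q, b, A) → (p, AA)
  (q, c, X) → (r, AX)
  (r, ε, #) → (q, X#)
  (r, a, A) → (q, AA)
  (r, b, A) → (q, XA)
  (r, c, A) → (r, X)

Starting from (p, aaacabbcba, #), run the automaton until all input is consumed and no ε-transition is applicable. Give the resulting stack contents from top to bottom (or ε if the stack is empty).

AAXAAAAX#

(p, aaacabbcba, #)
  read a, top #: go to r, push AX# → (r, aacabbcba, AX#)
  read a, top A: go to q, push AA → (q, acabbcba, AAX#)
  read a, top A: go to p, push AA → (p, cabbcba, AAAX#)
  read c, top A: go to r, push ε → (r, abbcba, AAX#)
  read a, top A: go to q, push AA → (q, bbcba, AAAX#)
  read b, top A: go to p, push AA → (p, bcba, AAAAX#)
  read b, top A: go to q, push XA → (q, cba, XAAAAX#)
  read c, top X: go to r, push AX → (r, ba, AXAAAAX#)
  read b, top A: go to q, push XA → (q, a, XAXAAAAX#)
  read a, top X: go to p, push A → (p, ε, AAXAAAAX#)
All input consumed in state p with stack AAXAAAAX#.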